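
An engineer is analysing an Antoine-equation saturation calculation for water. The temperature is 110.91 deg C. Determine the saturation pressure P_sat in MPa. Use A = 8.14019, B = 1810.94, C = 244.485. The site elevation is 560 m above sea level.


P_sat = 10^(A - B/(C + T)) / 760 * 0.101325
P_sat = 10^(8.14019 - 1810.94/(244.485 + 110.91)) / 760 * 0.101325
P_sat = 0.14775 MPa


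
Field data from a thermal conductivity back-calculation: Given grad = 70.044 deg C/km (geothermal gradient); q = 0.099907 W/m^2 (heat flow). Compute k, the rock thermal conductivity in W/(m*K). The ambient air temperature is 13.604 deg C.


k = q / (grad / 1000)
k = 0.099907 / (70.044 / 1000)
k = 1.4263 W/(m*K)


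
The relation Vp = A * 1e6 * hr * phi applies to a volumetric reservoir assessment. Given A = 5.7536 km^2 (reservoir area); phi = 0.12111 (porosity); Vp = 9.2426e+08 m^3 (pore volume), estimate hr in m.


hr = Vp / (A * 1e6 * phi)
hr = 9.2426e+08 / (5.7536 * 1e6 * 0.12111)
hr = 1326.4 m


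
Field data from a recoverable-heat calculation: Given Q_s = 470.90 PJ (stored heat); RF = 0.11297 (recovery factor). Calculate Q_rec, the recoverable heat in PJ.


Q_rec = Q_s * RF
Q_rec = 470.90 * 0.11297
Q_rec = 53.198 PJ


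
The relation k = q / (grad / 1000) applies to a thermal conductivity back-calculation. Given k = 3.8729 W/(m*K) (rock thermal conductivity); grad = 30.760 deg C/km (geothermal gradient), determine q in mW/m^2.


q = k * grad / 1000
q = 3.8729 * 30.760 / 1000
q = 0.1191304 W/m^2
Convert: 0.1191304 W/m^2 * 1000.0 = 119.13 mW/m^2
q = 119.13 mW/m^2


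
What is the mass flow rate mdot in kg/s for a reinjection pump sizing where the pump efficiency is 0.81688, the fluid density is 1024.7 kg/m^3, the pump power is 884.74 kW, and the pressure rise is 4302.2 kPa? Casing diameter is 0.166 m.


mdot = P_pump * rho * eta / dP
mdot = 884.74 * 1024.7 * 0.81688 / 4302.2
mdot = 172.14 kg/s


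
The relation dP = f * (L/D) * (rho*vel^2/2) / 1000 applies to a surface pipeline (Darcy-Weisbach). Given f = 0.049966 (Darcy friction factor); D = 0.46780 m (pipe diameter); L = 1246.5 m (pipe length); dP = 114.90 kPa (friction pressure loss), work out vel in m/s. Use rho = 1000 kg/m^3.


vel = sqrt(dP*1000*2*D / (f*L*rho))
vel = sqrt(114.90*1000*2*0.46780 / (0.049966*1246.5*1000))
vel = 1.3138 m/s


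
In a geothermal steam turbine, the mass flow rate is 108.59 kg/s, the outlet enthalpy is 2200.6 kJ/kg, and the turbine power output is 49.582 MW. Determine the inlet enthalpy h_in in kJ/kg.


h_in = h_out + P * 1000 / mdot
h_in = 2200.6 + 49.582 * 1000 / 108.59
h_in = 2657.2 kJ/kg


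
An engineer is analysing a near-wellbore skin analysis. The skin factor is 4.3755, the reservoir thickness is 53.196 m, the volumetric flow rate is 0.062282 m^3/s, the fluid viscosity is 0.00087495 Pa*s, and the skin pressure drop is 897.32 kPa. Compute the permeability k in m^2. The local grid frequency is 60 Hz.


k = S*q*mu / (2*pi*dP_s*1000*hr)
k = 4.3755*0.062282*0.00087495 / (2*pi*897.32*1000*53.196)
k = 7.9500e-13 m^2


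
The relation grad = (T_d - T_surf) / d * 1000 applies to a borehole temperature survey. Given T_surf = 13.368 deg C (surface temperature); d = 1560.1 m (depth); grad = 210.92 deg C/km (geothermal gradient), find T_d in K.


T_d = T_surf + grad * d / 1000
T_d = 13.368 + 210.92 * 1560.1 / 1000
T_d = 342.4243 deg C
Convert to K: 342.4243 + 273.15 = 615.57 K
T_d = 615.57 K


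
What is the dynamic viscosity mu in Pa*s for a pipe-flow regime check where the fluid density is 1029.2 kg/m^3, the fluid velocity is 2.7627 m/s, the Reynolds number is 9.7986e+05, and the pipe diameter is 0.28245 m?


mu = rho * vel * D / Re
mu = 1029.2 * 2.7627 * 0.28245 / 9.7986e+05
mu = 0.00081962 Pa*s


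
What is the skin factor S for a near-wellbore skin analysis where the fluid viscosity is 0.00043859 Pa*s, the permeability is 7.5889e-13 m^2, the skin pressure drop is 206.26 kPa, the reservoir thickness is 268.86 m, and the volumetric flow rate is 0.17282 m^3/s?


S = dP_s * 1000 * 2*pi*k*hr / (q*mu)
S = 206.26 * 1000 * 2*pi*7.5889e-13*268.86 / (0.17282*0.00043859)
S = 3.4886


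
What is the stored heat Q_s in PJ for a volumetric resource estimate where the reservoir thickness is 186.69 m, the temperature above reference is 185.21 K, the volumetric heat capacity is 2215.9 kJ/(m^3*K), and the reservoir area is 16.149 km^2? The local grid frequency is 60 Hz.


Step 1: Vr = A*1e6*hr = 16.149*1e6*186.69 = 3.014857e+09 m^3
Step 2: Q_s = Vr*rhoc*dT/1e12 = 3.014857e+09*2215.9*185.21/1e12 = 1237.3 PJ
Q_s = 1237.3 PJ


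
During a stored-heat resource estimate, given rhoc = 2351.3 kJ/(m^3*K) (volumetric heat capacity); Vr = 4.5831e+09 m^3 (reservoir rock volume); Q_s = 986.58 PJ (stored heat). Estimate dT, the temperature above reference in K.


dT = Q_s * 1e12 / (Vr * rhoc)
dT = 986.58 * 1e12 / (4.5831e+09 * 2351.3)
dT = 91.551 K


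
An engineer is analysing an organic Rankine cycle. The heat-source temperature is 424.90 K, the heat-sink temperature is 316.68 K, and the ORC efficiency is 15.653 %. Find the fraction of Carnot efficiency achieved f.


f = (eta_orc/100) / (1 - Tc/Th)
f = (15.653/100) / (1 - 316.68/424.90)
f = 0.61458


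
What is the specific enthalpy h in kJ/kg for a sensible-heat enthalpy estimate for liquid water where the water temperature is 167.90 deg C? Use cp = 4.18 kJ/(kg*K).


h = cp * T
h = 4.18 * 167.90
h = 701.82 kJ/kg


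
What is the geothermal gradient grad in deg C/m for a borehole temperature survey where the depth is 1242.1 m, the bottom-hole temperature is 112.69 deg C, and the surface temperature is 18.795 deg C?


grad = (T_d - T_surf) / d * 1000
grad = (112.69 - 18.795) / 1242.1 * 1000
grad = 75.59375 deg C/km
Convert: 75.59375 deg C/km * 0.001 = 0.075594 deg C/m
grad = 0.075594 deg C/m


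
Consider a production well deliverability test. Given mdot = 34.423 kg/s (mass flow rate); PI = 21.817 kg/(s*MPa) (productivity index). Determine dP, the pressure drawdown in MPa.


dP = mdot * 1000 / PI
dP = 34.423 * 1000 / 21.817
dP = 1577.806 kPa
Convert: 1577.806 kPa * 0.001 = 1.5778 MPa
dP = 1.5778 MPa


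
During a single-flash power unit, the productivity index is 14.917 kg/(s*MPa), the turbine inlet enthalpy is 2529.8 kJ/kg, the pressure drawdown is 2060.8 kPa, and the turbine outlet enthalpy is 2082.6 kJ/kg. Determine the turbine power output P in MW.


Step 1: mdot = PI * dP / 1000 = 14.917 * 2060.8 / 1000 = 30.74095 kg/s
Step 2: P = mdot*(h_in - h_out)/1000 = 30.74095*(2529.8 - 2082.6)/1000 = 13.747 MW
P = 13.747 MW


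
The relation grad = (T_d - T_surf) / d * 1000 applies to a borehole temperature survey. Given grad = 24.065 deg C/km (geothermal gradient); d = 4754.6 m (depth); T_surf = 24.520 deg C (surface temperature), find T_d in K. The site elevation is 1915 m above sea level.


T_d = T_surf + grad * d / 1000
T_d = 24.520 + 24.065 * 4754.6 / 1000
T_d = 138.9394 deg C
Convert to K: 138.9394 + 273.15 = 412.09 K
T_d = 412.09 K


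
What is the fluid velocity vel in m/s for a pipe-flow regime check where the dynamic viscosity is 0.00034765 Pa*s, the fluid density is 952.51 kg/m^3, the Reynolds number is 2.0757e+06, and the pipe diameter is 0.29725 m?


vel = Re * mu / (rho * D)
vel = 2.0757e+06 * 0.00034765 / (952.51 * 0.29725)
vel = 2.5487 m/s


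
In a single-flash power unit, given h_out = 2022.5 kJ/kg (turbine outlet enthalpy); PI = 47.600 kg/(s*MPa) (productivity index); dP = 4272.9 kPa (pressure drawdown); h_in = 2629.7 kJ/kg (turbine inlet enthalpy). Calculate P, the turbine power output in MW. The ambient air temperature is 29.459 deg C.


Step 1: mdot = PI * dP / 1000 = 47.6 * 4272.9 / 1000 = 203.3900 kg/s
Step 2: P = mdot*(h_in - h_out)/1000 = 203.3900*(2629.7 - 2022.5)/1000 = 123.50 MW
P = 123.50 MW


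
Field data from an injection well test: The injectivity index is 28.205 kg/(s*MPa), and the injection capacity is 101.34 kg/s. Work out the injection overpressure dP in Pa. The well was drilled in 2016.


dP = mdot * 1000 / II
dP = 101.34 * 1000 / 28.205
dP = 3592.980 kPa
Convert: 3592.980 kPa * 1000.0 = 3.5930e+06 Pa
dP = 3.5930e+06 Pa


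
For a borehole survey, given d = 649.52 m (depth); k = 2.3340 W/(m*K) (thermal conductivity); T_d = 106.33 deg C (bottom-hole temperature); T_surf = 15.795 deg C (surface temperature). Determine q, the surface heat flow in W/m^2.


Step 1: grad = (T_d - T_surf)/d * 1000 = (106.33 - 15.795)/649.52 * 1000 = 139.3875 deg C/km
Step 2: q = k * grad / 1000 = 2.334 * 139.3875 / 1000 = 0.32533 W/m^2
q = 0.32533 W/m^2


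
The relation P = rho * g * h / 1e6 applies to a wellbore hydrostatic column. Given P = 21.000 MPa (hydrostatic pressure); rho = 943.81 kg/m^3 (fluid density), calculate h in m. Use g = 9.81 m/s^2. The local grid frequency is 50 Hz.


h = P * 1e6 / (g * rho)
h = 21.000 * 1e6 / (9.81 * 943.81)
h = 2268.1 m


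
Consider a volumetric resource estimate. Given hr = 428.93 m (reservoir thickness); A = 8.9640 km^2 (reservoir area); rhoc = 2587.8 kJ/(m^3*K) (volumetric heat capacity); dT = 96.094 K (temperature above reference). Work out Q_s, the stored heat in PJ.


Step 1: Vr = A*1e6*hr = 8.964*1e6*428.93 = 3.844929e+09 m^3
Step 2: Q_s = Vr*rhoc*dT/1e12 = 3.844929e+09*2587.8*96.094/1e12 = 956.13 PJ
Q_s = 956.13 PJ


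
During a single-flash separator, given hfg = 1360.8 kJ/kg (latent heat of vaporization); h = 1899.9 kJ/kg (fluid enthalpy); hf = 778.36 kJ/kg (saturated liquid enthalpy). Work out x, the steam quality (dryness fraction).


x = (h - hf) / hfg
x = (1899.9 - 778.36) / 1360.8
x = 0.82418


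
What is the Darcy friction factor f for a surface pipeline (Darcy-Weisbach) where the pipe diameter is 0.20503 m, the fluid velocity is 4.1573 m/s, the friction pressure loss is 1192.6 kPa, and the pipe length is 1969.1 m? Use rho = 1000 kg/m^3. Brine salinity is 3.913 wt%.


f = dP*1000 / ((L/D)*(rho*vel^2/2))
f = 1192.6*1000 / ((1969.1/0.20503)*(1000*4.1573^2/2))
f = 0.014370


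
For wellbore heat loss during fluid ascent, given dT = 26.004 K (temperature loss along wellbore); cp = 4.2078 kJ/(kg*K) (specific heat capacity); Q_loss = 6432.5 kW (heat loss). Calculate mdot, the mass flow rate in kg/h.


mdot = Q_loss / (cp * dT)
mdot = 6432.5 / (4.2078 * 26.004)
mdot = 58.78744 kg/s
Convert: 58.78744 kg/s * 3600.0 = 2.1163e+05 kg/h
mdot = 2.1163e+05 kg/h


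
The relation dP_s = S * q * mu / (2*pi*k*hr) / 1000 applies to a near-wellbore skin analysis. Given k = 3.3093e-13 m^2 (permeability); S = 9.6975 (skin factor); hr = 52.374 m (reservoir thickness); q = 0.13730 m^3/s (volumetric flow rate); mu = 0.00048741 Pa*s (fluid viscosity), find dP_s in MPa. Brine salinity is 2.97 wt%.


dP_s = S * q * mu / (2*pi*k*hr) / 1000
dP_s = 9.6975 * 0.13730 * 0.00048741 / (2*pi*3.3093e-13*52.374) / 1000
dP_s = 5959.269 kPa
Convert: 5959.269 kPa * 0.001 = 5.9593 MPa
dP_s = 5.9593 MPa


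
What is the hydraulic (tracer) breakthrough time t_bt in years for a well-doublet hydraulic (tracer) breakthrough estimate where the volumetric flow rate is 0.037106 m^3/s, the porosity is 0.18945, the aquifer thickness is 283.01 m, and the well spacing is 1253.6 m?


t_bt = pi * hr * phi * L^2 / (3 * Qv) / (365.25*86400)
t_bt = pi * 283.01 * 0.18945 * 1253.6^2 / (3 * 0.037106) / (365.25*86400)
t_bt = 75.352 years


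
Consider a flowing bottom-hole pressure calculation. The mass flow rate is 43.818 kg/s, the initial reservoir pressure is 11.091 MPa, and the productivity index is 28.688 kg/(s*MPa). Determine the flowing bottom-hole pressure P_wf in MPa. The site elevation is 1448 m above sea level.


P_wf = P_i - mdot / PI
P_wf = 11.091 - 43.818 / 28.688
P_wf = 9.5636 MPa


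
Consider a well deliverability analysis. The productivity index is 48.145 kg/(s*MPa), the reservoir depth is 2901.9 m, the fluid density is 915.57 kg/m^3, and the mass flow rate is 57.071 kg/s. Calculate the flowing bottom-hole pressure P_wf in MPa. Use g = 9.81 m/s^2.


Step 1: P_i = rho*g*h/1e6 = 915.57*9.81*2901.9/1e6 = 26.06412 MPa
Step 2: P_wf = P_i - mdot/PI = 26.06412 - 57.071/48.145 = 24.879 MPa
P_wf = 24.879 MPa


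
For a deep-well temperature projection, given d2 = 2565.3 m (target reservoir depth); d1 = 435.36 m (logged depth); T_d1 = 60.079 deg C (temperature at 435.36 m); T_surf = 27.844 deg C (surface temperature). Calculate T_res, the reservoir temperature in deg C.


Step 1: grad = (T_d1 - T_surf)/d1 * 1000 = (60.079 - 27.844)/435.36 * 1000 = 74.04217 deg C/km
Step 2: T_res = T_surf + grad*d2/1000 = 27.844 + 74.04217*2565.3/1000 = 217.78 deg C
T_res = 217.78 deg C


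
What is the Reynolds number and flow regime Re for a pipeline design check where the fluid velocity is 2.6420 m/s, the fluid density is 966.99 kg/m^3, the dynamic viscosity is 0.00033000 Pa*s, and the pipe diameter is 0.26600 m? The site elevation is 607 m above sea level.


Step 1: Re = rho*vel*D/mu = 966.99*2.642*0.266/0.00033 = 2.0593e+06
Step 2: Re = 2.0593e+06 > 4000, so flow is turbulent.
Re = 2.0593e+06 (turbulent)


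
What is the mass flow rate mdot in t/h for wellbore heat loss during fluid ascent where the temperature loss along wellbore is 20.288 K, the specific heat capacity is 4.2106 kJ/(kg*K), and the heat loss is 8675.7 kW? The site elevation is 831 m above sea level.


mdot = Q_loss / (cp * dT)
mdot = 8675.7 / (4.2106 * 20.288)
mdot = 101.5597 kg/s
Convert: 101.5597 kg/s * 3.6 = 365.61 t/h
mdot = 365.61 t/h


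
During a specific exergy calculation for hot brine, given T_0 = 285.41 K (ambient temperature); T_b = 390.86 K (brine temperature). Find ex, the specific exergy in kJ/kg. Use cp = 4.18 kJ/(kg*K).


ex = cp * ((T_b - T_0) - T_0 * ln(T_b/T_0))
ex = 4.18 * ((390.86 - 285.41) - 285.41 * ln(390.86/285.41))
ex = 65.670 kJ/kg


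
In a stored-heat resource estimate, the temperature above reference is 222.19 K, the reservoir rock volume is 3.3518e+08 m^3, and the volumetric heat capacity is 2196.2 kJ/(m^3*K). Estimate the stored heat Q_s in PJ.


Q_s = Vr * rhoc * dT / 1e12
Q_s = 3.3518e+08 * 2196.2 * 222.19 / 1e12
Q_s = 163.56 PJ


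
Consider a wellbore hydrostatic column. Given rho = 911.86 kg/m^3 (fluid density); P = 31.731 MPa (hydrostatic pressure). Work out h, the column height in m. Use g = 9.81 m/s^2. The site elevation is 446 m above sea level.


h = P * 1e6 / (g * rho)
h = 31.731 * 1e6 / (9.81 * 911.86)
h = 3547.2 m


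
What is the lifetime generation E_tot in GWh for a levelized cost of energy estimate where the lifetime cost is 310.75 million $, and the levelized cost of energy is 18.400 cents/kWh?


E_tot = C_tot / LCOE * 100
E_tot = 310.75 / 18.400 * 100
E_tot = 1688.9 GWh


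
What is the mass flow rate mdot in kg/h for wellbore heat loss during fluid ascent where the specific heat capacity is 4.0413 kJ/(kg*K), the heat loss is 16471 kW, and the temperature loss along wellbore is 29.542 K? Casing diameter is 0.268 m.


mdot = Q_loss / (cp * dT)
mdot = 16471 / (4.0413 * 29.542)
mdot = 137.9618 kg/s
Convert: 137.9618 kg/s * 3600.0 = 4.9666e+05 kg/h
mdot = 4.9666e+05 kg/h


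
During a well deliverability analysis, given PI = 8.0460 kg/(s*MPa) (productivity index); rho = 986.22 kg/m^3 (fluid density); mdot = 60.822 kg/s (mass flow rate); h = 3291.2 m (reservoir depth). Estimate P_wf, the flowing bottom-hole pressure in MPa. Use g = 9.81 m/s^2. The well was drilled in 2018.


Step 1: P_i = rho*g*h/1e6 = 986.22*9.81*3291.2/1e6 = 31.84176 MPa
Step 2: P_wf = P_i - mdot/PI = 31.84176 - 60.822/8.046 = 24.282 MPa
P_wf = 24.282 MPa


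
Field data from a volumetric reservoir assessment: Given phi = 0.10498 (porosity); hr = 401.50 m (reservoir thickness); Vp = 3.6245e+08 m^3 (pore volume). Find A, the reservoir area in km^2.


A = Vp / (1e6 * hr * phi)
A = 3.6245e+08 / (1e6 * 401.50 * 0.10498)
A = 8.5992 km^2


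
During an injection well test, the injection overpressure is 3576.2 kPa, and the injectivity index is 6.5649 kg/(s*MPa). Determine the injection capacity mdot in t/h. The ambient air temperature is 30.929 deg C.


mdot = II * dP / 1000
mdot = 6.5649 * 3576.2 / 1000
mdot = 23.47740 kg/s
Convert: 23.47740 kg/s * 3.6 = 84.519 t/h
mdot = 84.519 t/h


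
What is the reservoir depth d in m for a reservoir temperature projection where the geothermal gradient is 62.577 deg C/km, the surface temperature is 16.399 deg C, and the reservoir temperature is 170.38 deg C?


d = (T_res - T_surf) / grad * 1000
d = (170.38 - 16.399) / 62.577 * 1000
d = 2460.7 m


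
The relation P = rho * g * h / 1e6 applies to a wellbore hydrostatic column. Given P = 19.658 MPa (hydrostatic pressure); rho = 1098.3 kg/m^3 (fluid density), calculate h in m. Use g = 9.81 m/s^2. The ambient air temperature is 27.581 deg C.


h = P * 1e6 / (g * rho)
h = 19.658 * 1e6 / (9.81 * 1098.3)
h = 1824.5 m


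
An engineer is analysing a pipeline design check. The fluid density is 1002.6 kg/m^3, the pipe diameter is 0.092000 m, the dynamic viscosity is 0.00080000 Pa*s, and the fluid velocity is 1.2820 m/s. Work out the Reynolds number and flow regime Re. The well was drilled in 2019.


Step 1: Re = rho*vel*D/mu = 1002.6*1.282*0.092/0.0008 = 1.4781e+05
Step 2: Re = 1.4781e+05 > 4000, so flow is turbulent.
Re = 1.4781e+05 (turbulent)


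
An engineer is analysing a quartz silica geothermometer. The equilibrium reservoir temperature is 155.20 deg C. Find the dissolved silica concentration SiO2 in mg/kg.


SiO2 = 10^(5.19 - 1309/(T_eq + 273.15))
SiO2 = 10^(5.19 - 1309/(155.20 + 273.15))
SiO2 = 136.17 mg/kg


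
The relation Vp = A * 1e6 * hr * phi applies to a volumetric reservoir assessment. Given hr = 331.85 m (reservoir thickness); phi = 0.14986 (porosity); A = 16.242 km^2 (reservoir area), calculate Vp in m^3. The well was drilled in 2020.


Vp = A * 1e6 * hr * phi
Vp = 16.242 * 1e6 * 331.85 * 0.14986
Vp = 8.0773e+08 m^3


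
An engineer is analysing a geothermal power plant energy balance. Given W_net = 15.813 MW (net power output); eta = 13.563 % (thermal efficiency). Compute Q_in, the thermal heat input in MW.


Q_in = W_net / (eta / 100)
Q_in = 15.813 / (13.563 / 100)
Q_in = 116.59 MW


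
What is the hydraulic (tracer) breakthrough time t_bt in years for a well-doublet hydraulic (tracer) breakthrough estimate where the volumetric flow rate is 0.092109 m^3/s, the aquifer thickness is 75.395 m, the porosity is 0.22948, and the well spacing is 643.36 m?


t_bt = pi * hr * phi * L^2 / (3 * Qv) / (365.25*86400)
t_bt = pi * 75.395 * 0.22948 * 643.36^2 / (3 * 0.092109) / (365.25*86400)
t_bt = 2.5800 years


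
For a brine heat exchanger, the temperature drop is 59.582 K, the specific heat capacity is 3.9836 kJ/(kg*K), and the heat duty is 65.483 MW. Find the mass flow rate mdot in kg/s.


mdot = Q * 1000 / (cp * dT)
mdot = 65.483 * 1000 / (3.9836 * 59.582)
mdot = 275.89 kg/s


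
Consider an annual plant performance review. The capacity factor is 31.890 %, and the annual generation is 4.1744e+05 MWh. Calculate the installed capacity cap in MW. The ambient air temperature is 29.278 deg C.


cap = E_a / (CF/100 * 8760)
cap = 4.1744e+05 / (31.890/100 * 8760)
cap = 149.43 MW


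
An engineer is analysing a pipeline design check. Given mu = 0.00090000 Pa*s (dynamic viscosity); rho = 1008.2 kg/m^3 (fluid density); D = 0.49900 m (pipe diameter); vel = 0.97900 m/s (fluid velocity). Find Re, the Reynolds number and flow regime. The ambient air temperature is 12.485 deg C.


Step 1: Re = rho*vel*D/mu = 1008.2*0.979*0.499/0.0009 = 5.4725e+05
Step 2: Re = 5.4725e+05 > 4000, so flow is turbulent.
Re = 5.4725e+05 (turbulent)


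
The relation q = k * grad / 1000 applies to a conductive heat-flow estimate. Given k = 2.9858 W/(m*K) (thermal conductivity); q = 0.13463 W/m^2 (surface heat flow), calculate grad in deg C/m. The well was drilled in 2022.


grad = q * 1000 / k
grad = 0.13463 * 1000 / 2.9858
grad = 45.09009 deg C/km
Convert: 45.09009 deg C/km * 0.001 = 0.045090 deg C/m
grad = 0.045090 deg C/m


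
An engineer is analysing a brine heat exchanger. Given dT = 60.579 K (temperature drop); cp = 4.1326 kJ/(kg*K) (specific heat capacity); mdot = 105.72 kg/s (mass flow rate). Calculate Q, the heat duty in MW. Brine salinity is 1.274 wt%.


Q = mdot * cp * dT / 1000
Q = 105.72 * 4.1326 * 60.579 / 1000
Q = 26.467 MW


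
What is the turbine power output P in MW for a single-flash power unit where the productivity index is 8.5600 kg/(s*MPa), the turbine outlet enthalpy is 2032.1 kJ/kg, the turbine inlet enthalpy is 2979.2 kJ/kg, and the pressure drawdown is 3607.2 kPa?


Step 1: mdot = PI * dP / 1000 = 8.56 * 3607.2 / 1000 = 30.87763 kg/s
Step 2: P = mdot*(h_in - h_out)/1000 = 30.87763*(2979.2 - 2032.1)/1000 = 29.244 MW
P = 29.244 MW


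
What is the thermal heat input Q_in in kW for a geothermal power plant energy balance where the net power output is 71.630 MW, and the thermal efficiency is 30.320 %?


Q_in = W_net / (eta / 100)
Q_in = 71.630 / (30.320 / 100)
Q_in = 236.2467 MW
Convert: 236.2467 MW * 1000.0 = 2.3625e+05 kW
Q_in = 2.3625e+05 kW


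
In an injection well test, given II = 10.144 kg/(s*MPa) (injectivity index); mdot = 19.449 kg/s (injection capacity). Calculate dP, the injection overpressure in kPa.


dP = mdot * 1000 / II
dP = 19.449 * 1000 / 10.144
dP = 1917.3 kPa


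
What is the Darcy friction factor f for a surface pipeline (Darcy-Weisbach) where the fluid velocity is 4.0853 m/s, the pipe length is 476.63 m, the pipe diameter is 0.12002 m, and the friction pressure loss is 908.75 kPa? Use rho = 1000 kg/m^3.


f = dP*1000 / ((L/D)*(rho*vel^2/2))
f = 908.75*1000 / ((476.63/0.12002)*(1000*4.0853^2/2))
f = 0.027422


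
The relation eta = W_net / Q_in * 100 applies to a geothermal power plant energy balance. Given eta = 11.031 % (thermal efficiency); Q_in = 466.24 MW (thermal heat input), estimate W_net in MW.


W_net = eta / 100 * Q_in
W_net = 11.031 / 100 * 466.24
W_net = 51.431 MW


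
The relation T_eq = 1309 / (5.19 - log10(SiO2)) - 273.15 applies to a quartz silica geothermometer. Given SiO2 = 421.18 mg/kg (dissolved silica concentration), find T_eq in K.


T_eq = 1309 / (5.19 - log10(SiO2)) - 273.15
T_eq = 1309 / (5.19 - log10(421.18)) - 273.15
T_eq = 237.0755 deg C
Convert to K: 237.0755 + 273.15 = 510.23 K
T_eq = 510.23 K


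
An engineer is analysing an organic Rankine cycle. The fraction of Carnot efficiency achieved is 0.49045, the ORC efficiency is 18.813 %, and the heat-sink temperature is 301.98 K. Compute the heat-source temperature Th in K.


Th = Tc / (1 - (eta_orc/100)/f)
Th = 301.98 / (1 - (18.813/100)/0.49045)
Th = 489.90 K


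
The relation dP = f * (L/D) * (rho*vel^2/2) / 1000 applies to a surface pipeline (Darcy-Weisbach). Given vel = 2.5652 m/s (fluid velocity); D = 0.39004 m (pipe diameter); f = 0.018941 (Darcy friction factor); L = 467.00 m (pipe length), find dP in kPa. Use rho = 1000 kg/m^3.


dP = f * (L/D) * (rho*vel^2/2) / 1000
dP = 0.018941 * (467.00/0.39004) * (1000*2.5652^2/2) / 1000
dP = 74.614 kPa


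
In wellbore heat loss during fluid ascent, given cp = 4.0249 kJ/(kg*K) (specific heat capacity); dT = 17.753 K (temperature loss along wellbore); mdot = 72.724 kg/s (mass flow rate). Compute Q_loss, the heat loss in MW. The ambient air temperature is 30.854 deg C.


Q_loss = mdot * cp * dT
Q_loss = 72.724 * 4.0249 * 17.753
Q_loss = 5196.424 kW
Convert: 5196.424 kW * 0.001 = 5.1964 MW
Q_loss = 5.1964 MW


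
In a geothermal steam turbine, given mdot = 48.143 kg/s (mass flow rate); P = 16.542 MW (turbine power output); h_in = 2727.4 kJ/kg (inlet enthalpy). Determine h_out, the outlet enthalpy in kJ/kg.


h_out = h_in - P * 1000 / mdot
h_out = 2727.4 - 16.542 * 1000 / 48.143
h_out = 2383.8 kJ/kg


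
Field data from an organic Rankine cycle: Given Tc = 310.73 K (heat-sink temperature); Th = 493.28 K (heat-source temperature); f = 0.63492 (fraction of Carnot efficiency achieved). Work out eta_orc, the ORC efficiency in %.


eta_orc = (1 - Tc/Th) * f * 100
eta_orc = (1 - 310.73/493.28) * 0.63492 * 100
eta_orc = 23.497 %


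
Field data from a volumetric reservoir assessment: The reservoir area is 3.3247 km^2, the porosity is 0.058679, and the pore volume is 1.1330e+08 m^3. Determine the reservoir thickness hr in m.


hr = Vp / (A * 1e6 * phi)
hr = 1.1330e+08 / (3.3247 * 1e6 * 0.058679)
hr = 580.76 m


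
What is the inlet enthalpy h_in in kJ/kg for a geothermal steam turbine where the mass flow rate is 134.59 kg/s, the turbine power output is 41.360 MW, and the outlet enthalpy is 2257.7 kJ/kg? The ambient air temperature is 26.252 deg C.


h_in = h_out + P * 1000 / mdot
h_in = 2257.7 + 41.360 * 1000 / 134.59
h_in = 2565.0 kJ/kg


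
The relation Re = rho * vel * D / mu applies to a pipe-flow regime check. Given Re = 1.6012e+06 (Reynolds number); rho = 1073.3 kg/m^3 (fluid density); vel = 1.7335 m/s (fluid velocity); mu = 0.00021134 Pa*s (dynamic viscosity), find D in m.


D = Re * mu / (rho * vel)
D = 1.6012e+06 * 0.00021134 / (1073.3 * 1.7335)
D = 0.18188 m


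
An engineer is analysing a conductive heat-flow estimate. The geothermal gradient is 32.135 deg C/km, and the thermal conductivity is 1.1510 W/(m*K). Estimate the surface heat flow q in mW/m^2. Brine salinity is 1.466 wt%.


q = k * grad / 1000
q = 1.1510 * 32.135 / 1000
q = 0.03698738 W/m^2
Convert: 0.03698738 W/m^2 * 1000.0 = 36.987 mW/m^2
q = 36.987 mW/m^2


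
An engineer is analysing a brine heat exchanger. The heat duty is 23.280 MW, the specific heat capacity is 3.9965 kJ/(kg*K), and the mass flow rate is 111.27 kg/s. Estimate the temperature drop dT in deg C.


dT = Q * 1000 / (mdot * cp)
dT = 23.280 * 1000 / (111.27 * 3.9965)
dT = 52.35101 K
Convert (temperature difference, 1 K = 1 deg C): 52.35101 K = 52.35101 deg C
dT = 52.351 deg C


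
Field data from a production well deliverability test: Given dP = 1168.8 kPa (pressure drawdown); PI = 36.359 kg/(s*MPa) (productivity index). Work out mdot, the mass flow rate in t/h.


mdot = PI * dP / 1000
mdot = 36.359 * 1168.8 / 1000
mdot = 42.49640 kg/s
Convert: 42.49640 kg/s * 3.6 = 152.99 t/h
mdot = 152.99 t/h


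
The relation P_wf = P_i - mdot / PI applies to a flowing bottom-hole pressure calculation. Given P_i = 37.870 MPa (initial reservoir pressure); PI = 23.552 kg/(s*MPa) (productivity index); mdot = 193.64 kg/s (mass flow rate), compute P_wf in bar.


P_wf = P_i - mdot / PI
P_wf = 37.870 - 193.64 / 23.552
P_wf = 29.64819 MPa
Convert: 29.64819 MPa * 10.0 = 296.48 bar
P_wf = 296.48 bar


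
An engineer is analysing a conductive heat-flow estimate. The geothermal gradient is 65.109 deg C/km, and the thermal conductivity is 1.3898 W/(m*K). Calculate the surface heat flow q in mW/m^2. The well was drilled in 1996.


q = k * grad / 1000
q = 1.3898 * 65.109 / 1000
q = 0.09048849 W/m^2
Convert: 0.09048849 W/m^2 * 1000.0 = 90.488 mW/m^2
q = 90.488 mW/m^2


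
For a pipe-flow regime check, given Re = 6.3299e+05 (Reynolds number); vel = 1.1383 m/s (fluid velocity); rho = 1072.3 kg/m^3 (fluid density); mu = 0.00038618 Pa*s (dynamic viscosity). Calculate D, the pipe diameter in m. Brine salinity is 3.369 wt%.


D = Re * mu / (rho * vel)
D = 6.3299e+05 * 0.00038618 / (1072.3 * 1.1383)
D = 0.20027 m


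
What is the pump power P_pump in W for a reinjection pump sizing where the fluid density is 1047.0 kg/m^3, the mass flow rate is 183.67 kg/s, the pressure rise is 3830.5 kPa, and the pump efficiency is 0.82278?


P_pump = mdot * dP / (rho * eta)
P_pump = 183.67 * 3830.5 / (1047.0 * 0.82278)
P_pump = 816.7014 kW
Convert: 816.7014 kW * 1000.0 = 8.1670e+05 W
P_pump = 8.1670e+05 W


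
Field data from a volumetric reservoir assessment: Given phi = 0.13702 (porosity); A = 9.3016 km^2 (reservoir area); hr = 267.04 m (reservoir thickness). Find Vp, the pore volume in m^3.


Vp = A * 1e6 * hr * phi
Vp = 9.3016 * 1e6 * 267.04 * 0.13702
Vp = 3.4034e+08 m^3


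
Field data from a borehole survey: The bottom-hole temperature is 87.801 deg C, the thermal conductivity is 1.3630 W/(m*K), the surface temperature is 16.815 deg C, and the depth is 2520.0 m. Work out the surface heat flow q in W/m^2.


Step 1: grad = (T_d - T_surf)/d * 1000 = (87.801 - 16.815)/2520.0 * 1000 = 28.16905 deg C/km
Step 2: q = k * grad / 1000 = 1.363 * 28.16905 / 1000 = 0.038394 W/m^2
q = 0.038394 W/m^2


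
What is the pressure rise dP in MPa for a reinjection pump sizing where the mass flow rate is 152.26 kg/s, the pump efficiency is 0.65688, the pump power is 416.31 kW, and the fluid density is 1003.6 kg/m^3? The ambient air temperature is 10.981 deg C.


dP = P_pump * rho * eta / mdot
dP = 416.31 * 1003.6 * 0.65688 / 152.26
dP = 1802.510 kPa
Convert: 1802.510 kPa * 0.001 = 1.8025 MPa
dP = 1.8025 MPa


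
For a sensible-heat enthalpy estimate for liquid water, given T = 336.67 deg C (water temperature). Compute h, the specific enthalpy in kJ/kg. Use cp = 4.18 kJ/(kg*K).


h = cp * T
h = 4.18 * 336.67
h = 1407.3 kJ/kg


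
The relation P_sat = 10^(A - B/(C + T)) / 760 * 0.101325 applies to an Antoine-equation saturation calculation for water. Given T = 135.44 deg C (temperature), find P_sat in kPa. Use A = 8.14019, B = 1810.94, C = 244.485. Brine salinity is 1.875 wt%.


P_sat = 10^(A - B/(C + T)) / 760 * 0.101325
P_sat = 10^(8.14019 - 1810.94/(244.485 + 135.44)) / 760 * 0.101325
P_sat = 0.3151524 MPa
Convert: 0.3151524 MPa * 1000.0 = 315.15 kPa
P_sat = 315.15 kPa


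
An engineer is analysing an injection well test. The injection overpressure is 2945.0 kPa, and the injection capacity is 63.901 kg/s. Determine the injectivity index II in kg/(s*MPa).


II = mdot * 1000 / dP
II = 63.901 * 1000 / 2945.0
II = 21.698 kg/(s*MPa)


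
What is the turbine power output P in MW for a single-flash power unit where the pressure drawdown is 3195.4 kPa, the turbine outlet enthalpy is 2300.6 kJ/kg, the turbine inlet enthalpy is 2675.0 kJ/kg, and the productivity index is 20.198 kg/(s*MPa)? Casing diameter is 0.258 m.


Step 1: mdot = PI * dP / 1000 = 20.198 * 3195.4 / 1000 = 64.54069 kg/s
Step 2: P = mdot*(h_in - h_out)/1000 = 64.54069*(2675.0 - 2300.6)/1000 = 24.164 MW
P = 24.164 MW


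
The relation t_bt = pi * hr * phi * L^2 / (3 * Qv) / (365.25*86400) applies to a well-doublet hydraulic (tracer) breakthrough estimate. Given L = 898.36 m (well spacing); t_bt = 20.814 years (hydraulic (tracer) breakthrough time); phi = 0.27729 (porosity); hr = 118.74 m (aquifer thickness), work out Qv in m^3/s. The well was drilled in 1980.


Qv = pi*hr*phi*L^2 / (3*t_bt*365.25*86400)
Qv = pi*118.74*0.27729*898.36^2 / (3*20.814*365.25*86400)
Qv = 0.042364 m^3/s


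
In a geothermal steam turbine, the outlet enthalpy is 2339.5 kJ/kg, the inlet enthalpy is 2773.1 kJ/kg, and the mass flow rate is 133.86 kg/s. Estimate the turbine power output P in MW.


P = mdot * (h_in - h_out) / 1000
P = 133.86 * (2773.1 - 2339.5) / 1000
P = 58.042 MW


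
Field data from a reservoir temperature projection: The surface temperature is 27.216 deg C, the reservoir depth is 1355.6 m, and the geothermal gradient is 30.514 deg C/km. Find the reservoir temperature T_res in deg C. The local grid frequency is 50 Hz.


T_res = T_surf + grad * d / 1000
T_res = 27.216 + 30.514 * 1355.6 / 1000
T_res = 68.581 deg C


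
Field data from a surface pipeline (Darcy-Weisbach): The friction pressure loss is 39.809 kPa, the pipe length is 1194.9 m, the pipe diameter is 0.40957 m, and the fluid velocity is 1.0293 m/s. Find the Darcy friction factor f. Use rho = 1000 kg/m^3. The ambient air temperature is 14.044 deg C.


f = dP*1000 / ((L/D)*(rho*vel^2/2))
f = 39.809*1000 / ((1194.9/0.40957)*(1000*1.0293^2/2))
f = 0.025759


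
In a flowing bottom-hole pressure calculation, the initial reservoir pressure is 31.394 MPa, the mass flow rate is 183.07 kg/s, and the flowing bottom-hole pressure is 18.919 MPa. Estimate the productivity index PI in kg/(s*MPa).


PI = mdot / (P_i - P_wf)
PI = 183.07 / (31.394 - 18.919)
PI = 14.675 kg/(s*MPa)


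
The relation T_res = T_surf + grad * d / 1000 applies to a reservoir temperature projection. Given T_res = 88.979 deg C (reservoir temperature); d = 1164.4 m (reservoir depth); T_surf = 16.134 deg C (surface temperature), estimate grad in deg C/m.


grad = (T_res - T_surf) / d * 1000
grad = (88.979 - 16.134) / 1164.4 * 1000
grad = 62.56012 deg C/km
Convert: 62.56012 deg C/km * 0.001 = 0.062560 deg C/m
grad = 0.062560 deg C/m


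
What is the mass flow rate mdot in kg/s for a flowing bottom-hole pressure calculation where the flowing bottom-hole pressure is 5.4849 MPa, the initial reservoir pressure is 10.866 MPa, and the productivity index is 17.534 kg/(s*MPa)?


mdot = (P_i - P_wf) * PI
mdot = (10.866 - 5.4849) * 17.534
mdot = 94.352 kg/s


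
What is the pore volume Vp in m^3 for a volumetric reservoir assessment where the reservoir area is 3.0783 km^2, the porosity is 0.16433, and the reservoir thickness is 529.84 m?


Vp = A * 1e6 * hr * phi
Vp = 3.0783 * 1e6 * 529.84 * 0.16433
Vp = 2.6802e+08 m^3


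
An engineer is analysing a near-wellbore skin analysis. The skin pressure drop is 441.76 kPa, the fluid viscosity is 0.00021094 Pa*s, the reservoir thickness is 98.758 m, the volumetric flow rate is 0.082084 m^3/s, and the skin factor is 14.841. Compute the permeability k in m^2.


k = S*q*mu / (2*pi*dP_s*1000*hr)
k = 14.841*0.082084*0.00021094 / (2*pi*441.76*1000*98.758)
k = 9.3744e-13 m^2


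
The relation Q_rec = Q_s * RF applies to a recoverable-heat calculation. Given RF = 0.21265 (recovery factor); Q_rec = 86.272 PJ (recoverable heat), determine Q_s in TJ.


Q_s = Q_rec / RF
Q_s = 86.272 / 0.21265
Q_s = 405.6995 PJ
Convert: 405.6995 PJ * 1000.0 = 4.0570e+05 TJ
Q_s = 4.0570e+05 TJ


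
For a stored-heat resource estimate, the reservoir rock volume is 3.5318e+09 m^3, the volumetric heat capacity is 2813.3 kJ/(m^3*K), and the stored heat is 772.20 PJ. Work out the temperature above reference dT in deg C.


dT = Q_s * 1e12 / (Vr * rhoc)
dT = 772.20 * 1e12 / (3.5318e+09 * 2813.3)
dT = 77.71729 K
Convert (temperature difference, 1 K = 1 deg C): 77.71729 K = 77.71729 deg C
dT = 77.717 deg C


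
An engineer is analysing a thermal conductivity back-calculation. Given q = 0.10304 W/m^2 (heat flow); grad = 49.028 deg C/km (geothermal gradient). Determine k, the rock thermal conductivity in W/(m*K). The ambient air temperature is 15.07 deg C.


k = q / (grad / 1000)
k = 0.10304 / (49.028 / 1000)
k = 2.1017 W/(m*K)


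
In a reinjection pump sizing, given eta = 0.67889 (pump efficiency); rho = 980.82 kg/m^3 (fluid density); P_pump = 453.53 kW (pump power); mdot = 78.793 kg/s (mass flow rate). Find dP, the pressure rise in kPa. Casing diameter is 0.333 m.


dP = P_pump * rho * eta / mdot
dP = 453.53 * 980.82 * 0.67889 / 78.793
dP = 3832.7 kPa


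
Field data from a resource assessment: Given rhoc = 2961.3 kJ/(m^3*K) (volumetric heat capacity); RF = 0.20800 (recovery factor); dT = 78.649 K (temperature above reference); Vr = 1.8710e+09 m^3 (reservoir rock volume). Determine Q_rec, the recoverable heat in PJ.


Step 1: Q_s = Vr*rhoc*dT/1e12 = 1.8710e+09*2961.3*78.649/1e12 = 435.7620 PJ
Step 2: Q_rec = Q_s * RF = 435.7620 * 0.208 = 90.638 PJ
Q_rec = 90.638 PJ


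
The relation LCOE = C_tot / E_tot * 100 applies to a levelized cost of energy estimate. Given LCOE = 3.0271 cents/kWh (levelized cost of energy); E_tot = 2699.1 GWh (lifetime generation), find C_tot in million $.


C_tot = LCOE / 100 * E_tot
C_tot = 3.0271 / 100 * 2699.1
C_tot = 81.704 million $


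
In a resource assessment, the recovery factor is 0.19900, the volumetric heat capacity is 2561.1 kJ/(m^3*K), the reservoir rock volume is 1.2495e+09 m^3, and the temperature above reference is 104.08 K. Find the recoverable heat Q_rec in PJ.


Step 1: Q_s = Vr*rhoc*dT/1e12 = 1.2495e+09*2561.1*104.08/1e12 = 333.0658 PJ
Step 2: Q_rec = Q_s * RF = 333.0658 * 0.199 = 66.280 PJ
Q_rec = 66.280 PJ


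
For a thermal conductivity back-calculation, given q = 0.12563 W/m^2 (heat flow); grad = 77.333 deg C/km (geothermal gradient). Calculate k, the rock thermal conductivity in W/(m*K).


k = q / (grad / 1000)
k = 0.12563 / (77.333 / 1000)
k = 1.6245 W/(m*K)


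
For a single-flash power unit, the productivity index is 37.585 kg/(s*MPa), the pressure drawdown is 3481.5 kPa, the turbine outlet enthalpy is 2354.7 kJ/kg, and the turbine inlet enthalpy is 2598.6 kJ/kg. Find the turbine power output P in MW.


Step 1: mdot = PI * dP / 1000 = 37.585 * 3481.5 / 1000 = 130.8522 kg/s
Step 2: P = mdot*(h_in - h_out)/1000 = 130.8522*(2598.6 - 2354.7)/1000 = 31.915 MW
P = 31.915 MW


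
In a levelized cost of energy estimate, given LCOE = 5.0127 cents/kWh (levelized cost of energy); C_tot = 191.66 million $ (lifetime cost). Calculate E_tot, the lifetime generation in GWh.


E_tot = C_tot / LCOE * 100
E_tot = 191.66 / 5.0127 * 100
E_tot = 3823.5 GWh


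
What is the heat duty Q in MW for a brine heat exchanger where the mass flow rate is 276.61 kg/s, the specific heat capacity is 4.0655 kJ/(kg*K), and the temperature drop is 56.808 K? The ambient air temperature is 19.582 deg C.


Q = mdot * cp * dT / 1000
Q = 276.61 * 4.0655 * 56.808 / 1000
Q = 63.884 MW


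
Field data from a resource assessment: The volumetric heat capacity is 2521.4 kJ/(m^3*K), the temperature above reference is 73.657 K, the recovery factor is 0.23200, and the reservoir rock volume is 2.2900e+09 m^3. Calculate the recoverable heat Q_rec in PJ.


Step 1: Q_s = Vr*rhoc*dT/1e12 = 2.2900e+09*2521.4*73.657/1e12 = 425.2960 PJ
Step 2: Q_rec = Q_s * RF = 425.2960 * 0.232 = 98.669 PJ
Q_rec = 98.669 PJ


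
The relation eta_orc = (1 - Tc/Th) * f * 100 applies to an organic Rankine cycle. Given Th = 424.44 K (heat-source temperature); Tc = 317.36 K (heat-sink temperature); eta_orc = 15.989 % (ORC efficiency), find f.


f = (eta_orc/100) / (1 - Tc/Th)
f = (15.989/100) / (1 - 317.36/424.44)
f = 0.63377


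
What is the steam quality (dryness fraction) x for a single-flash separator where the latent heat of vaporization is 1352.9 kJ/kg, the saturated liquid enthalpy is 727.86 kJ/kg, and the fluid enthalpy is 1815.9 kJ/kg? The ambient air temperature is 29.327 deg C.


x = (h - hf) / hfg
x = (1815.9 - 727.86) / 1352.9
x = 0.80423


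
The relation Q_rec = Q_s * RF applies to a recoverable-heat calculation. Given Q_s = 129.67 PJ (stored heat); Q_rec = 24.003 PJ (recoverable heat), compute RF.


RF = Q_rec / Q_s
RF = 24.003 / 129.67
RF = 0.18511


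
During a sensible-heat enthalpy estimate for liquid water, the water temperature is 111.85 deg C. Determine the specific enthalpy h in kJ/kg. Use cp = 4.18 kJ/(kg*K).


h = cp * T
h = 4.18 * 111.85
h = 467.53 kJ/kg


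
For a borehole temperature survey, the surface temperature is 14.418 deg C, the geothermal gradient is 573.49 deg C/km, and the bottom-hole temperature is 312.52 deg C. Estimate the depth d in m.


d = (T_d - T_surf) / grad * 1000
d = (312.52 - 14.418) / 573.49 * 1000
d = 519.80 m


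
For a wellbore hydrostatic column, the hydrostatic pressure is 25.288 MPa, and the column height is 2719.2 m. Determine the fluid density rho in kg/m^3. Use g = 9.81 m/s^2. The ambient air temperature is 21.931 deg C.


rho = P * 1e6 / (g * h)
rho = 25.288 * 1e6 / (9.81 * 2719.2)
rho = 947.99 kg/m^3


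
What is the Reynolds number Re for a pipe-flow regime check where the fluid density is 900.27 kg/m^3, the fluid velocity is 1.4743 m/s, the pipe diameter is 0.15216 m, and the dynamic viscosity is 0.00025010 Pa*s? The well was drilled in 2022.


Re = rho * vel * D / mu
Re = 900.27 * 1.4743 * 0.15216 / 0.00025010
Re = 8.0751e+05


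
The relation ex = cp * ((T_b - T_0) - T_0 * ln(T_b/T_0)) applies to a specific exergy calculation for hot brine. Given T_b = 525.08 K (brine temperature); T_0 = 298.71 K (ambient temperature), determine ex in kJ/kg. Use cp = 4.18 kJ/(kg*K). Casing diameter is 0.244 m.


ex = cp * ((T_b - T_0) - T_0 * ln(T_b/T_0))
ex = 4.18 * ((525.08 - 298.71) - 298.71 * ln(525.08/298.71))
ex = 241.92 kJ/kg
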